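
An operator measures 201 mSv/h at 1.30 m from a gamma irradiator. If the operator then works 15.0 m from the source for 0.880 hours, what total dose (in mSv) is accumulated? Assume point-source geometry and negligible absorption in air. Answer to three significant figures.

1.33 mSv

Intensity scales as (d₁/d₂)², so rate at 15.0 m:
201 × (1.30/15.0)² = 201 × 0.007511 = 1.510 mSv/h.
Dose = rate × time = 1.510 mSv/h × 0.8800 h = 1.329 mSv.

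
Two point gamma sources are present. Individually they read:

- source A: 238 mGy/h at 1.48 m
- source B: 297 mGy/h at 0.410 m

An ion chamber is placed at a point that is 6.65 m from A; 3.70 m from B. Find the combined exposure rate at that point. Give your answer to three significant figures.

15.4 mGy/h

By superposition, sum each source's inverse-square contribution:
A: 238 × (1.48/6.65)² = 11.79 mGy/h
B: 297 × (0.410/3.70)² = 3.647 mGy/h
Total = 11.79 + 3.647 = 15.44 mGy/h.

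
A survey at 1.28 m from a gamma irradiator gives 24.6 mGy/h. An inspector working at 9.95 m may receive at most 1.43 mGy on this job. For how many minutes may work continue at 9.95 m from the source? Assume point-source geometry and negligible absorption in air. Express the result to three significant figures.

211 min

By the inverse-square law, rate at 9.95 m:
24.6 × (1.28/9.95)² = 24.6 × 0.01655 = 0.4071 mGy/h.
Stay time = 1.43 mGy ÷ 0.4071 mGy/h = 3.513 h = 210.8 min.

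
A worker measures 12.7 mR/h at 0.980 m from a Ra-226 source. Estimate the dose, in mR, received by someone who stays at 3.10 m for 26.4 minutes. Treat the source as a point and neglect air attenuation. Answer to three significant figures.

Since intensity falls as 1/r², rate at 3.10 m:
(0.980/3.10)² = 0.09994, so 12.7 × 0.09994 = 1.269 mR/h.
Dose = rate × time = 1.269 mR/h × 0.4400 h = 0.5584 mR.

0.558 mR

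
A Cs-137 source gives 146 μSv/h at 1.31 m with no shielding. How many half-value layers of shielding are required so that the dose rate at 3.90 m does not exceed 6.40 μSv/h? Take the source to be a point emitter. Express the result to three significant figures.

1.36 half-value layers

At 3.90 m, distance alone gives (1.31/3.90)² = 0.1128, so 146 × 0.1128 = 16.47 μSv/h.
Further attenuation needed: 16.47/6.40 = 2.573.
n = log₂(2.573) = 1.363 half-value layers.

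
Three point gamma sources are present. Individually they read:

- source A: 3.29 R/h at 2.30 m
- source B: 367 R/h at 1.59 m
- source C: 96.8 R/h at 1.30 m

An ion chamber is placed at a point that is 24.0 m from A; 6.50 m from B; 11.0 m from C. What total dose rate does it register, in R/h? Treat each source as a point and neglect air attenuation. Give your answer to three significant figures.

By superposition, sum each source's inverse-square contribution:
A: 3.29 × (2.30/24.0)² = 0.03022 R/h
B: 367 × (1.59/6.50)² = 21.96 R/h
C: 96.8 × (1.30/11.0)² = 1.352 R/h
Total = 0.03022 + 21.96 + 1.352 = 23.34 R/h.

23.3 R/h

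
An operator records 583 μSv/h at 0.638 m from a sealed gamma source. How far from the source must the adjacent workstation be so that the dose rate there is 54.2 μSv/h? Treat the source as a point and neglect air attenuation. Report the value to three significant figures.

By the inverse-square law, d₂ = d₁·√(I₁/I₂).
I₁/I₂ = 583/54.2 = 10.76, so d₂ = 0.638 × √10.76 = 2.093 m.

2.09 m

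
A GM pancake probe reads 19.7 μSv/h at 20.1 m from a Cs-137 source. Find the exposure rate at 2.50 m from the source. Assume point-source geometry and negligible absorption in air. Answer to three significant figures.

Using I₁d₁² = I₂d₂², the rate at 2.50 m is
(20.1/2.50)² = 64.64, so 19.7 × 64.64 = 1273 μSv/h.

1270 μSv/h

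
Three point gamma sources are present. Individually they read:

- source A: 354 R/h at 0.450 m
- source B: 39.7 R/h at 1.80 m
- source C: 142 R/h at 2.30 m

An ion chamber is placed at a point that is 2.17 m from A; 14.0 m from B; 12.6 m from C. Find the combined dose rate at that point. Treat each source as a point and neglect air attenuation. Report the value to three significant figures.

By superposition, sum each source's inverse-square contribution:
A: 354 × (0.450/2.17)² = 15.22 R/h
B: 39.7 × (1.80/14.0)² = 0.6563 R/h
C: 142 × (2.30/12.6)² = 4.732 R/h
Total = 15.22 + 0.6563 + 4.732 = 20.61 R/h.

20.6 R/h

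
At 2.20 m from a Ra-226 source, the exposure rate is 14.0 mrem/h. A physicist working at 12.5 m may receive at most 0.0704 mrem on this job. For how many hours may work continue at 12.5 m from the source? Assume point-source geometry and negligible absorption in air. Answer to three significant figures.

0.162 h

Since intensity falls as 1/r², rate at 12.5 m:
(2.20/12.5)² = 0.03098, so 14.0 × 0.03098 = 0.4337 mrem/h.
Stay time = 0.0704 mrem ÷ 0.4337 mrem/h = 0.1623 h.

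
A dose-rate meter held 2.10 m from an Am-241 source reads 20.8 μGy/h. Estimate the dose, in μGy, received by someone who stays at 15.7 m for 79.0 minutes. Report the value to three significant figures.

Intensity scales as (d₁/d₂)², so rate at 15.7 m:
20.8 × (2.10/15.7)² = 20.8 × 0.01789 = 0.3721 μGy/h.
Dose = rate × time = 0.3721 μGy/h × 1.317 h = 0.4901 μGy.

0.490 μGy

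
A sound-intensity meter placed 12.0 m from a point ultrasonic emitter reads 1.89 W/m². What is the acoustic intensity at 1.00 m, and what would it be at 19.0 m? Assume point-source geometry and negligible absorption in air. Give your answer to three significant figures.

Intensity scales as (d₁/d₂)², so
At 1.00 m: (12.0/1.00)² = 144.0, so 1.89 × 144.0 = 272.2 W/m²
At 19.0 m: 272.2 × (1.00/19.0)² = 272.2 × 0.002770 = 0.7540 W/m².

272 W/m²; 0.754 W/m²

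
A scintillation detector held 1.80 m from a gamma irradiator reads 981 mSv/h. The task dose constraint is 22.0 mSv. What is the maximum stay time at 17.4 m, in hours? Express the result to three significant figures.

Since intensity falls as 1/r², rate at 17.4 m:
981 × (1.80/17.4)² = 981 × 0.01070 = 10.50 mSv/h.
Stay time = 22.0 mSv ÷ 10.50 mSv/h = 2.095 h.

2.10 h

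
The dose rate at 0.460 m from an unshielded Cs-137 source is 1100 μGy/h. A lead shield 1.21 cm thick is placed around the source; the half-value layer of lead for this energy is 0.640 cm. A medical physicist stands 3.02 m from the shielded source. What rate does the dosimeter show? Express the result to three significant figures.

Distance alone: (0.460/3.02)² = 0.02320, so 1100 × 0.02320 = 25.52 μGy/h.
Shield: 1.21/0.640 = 1.891 half-value layers → attenuation 2^(−1.891) = 0.2696.
Combined: 25.52 × 0.2696 = 6.880 μGy/h.

6.88 μGy/h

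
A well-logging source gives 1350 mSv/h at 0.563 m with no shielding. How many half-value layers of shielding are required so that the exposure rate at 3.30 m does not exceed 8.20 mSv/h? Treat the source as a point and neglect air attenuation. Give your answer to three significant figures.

At 3.30 m, distance alone gives 1350 × (0.563/3.30)² = 1350 × 0.02911 = 39.30 mSv/h.
Further attenuation needed: 39.30/8.20 = 4.793.
n = log₂(4.793) = 2.261 half-value layers.

2.26 half-value layers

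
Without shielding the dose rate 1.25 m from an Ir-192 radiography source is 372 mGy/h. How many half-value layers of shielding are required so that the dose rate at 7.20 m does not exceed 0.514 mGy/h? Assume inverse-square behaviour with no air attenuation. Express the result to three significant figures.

At 7.20 m, distance alone gives 372 × (1.25/7.20)² = 372 × 0.03014 = 11.21 mGy/h.
Further attenuation needed: 11.21/0.514 = 21.81.
n = log₂(21.81) = 4.447 half-value layers.

4.45 half-value layers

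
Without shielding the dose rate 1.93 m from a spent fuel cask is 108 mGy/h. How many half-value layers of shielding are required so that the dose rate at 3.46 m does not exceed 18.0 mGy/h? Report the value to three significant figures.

At 3.46 m, distance alone gives 108 × (1.93/3.46)² = 108 × 0.3111 = 33.60 mGy/h.
Further attenuation needed: 33.60/18.0 = 1.867.
n = log₂(1.867) = 0.9007 half-value layers.

0.901 half-value layers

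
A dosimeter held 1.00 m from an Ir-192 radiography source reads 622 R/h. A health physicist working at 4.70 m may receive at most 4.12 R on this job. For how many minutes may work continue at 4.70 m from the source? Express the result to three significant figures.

Applying the 1/r² law, rate at 4.70 m:
622 × (1.00/4.70)² = 622 × 0.04527 = 28.16 R/h.
Stay time = 4.12 R ÷ 28.16 R/h = 0.1463 h = 8.778 min.

8.78 min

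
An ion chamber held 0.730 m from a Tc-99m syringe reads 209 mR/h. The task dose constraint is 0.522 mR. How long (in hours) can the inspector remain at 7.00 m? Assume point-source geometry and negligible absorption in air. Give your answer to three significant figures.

By the inverse-square law, rate at 7.00 m:
(0.730/7.00)² = 0.01088, so 209 × 0.01088 = 2.274 mR/h.
Stay time = 0.522 mR ÷ 2.274 mR/h = 0.2296 h.

0.230 h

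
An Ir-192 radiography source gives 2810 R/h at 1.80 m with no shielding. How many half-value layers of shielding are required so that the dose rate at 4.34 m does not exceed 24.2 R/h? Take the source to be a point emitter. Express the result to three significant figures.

At 4.34 m, distance alone gives 2810 × (1.80/4.34)² = 2810 × 0.1720 = 483.3 R/h.
Further attenuation needed: 483.3/24.2 = 19.97.
n = log₂(19.97) = 4.320 half-value layers.

4.32 half-value layers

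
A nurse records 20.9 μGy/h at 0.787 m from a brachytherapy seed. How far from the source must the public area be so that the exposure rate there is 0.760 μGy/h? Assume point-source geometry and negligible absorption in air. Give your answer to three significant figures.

Since intensity falls as 1/r², d₂ = d₁·√(I₁/I₂).
I₁/I₂ = 20.9/0.760 = 27.50, so d₂ = 0.787 × √27.50 = 4.127 m.

4.13 m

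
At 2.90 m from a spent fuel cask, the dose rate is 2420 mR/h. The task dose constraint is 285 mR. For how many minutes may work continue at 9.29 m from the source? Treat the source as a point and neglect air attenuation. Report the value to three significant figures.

72.5 min

Intensity scales as (d₁/d₂)², so rate at 9.29 m:
2420 × (2.90/9.29)² = 2420 × 0.09745 = 235.8 mR/h.
Stay time = 285 mR ÷ 235.8 mR/h = 1.209 h = 72.54 min.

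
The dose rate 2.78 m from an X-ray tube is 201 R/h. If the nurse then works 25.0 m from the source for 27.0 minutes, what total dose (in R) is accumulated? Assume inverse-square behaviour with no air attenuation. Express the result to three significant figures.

1.12 R

Since intensity falls as 1/r², rate at 25.0 m:
201 × (2.78/25.0)² = 201 × 0.01237 = 2.486 R/h.
Dose = rate × time = 2.486 R/h × 0.4500 h = 1.119 R.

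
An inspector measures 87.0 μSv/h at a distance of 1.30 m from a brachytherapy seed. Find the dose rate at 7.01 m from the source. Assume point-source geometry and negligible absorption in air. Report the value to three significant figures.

2.99 μSv/h

Since intensity falls as 1/r², the rate at 7.01 m is
(1.30/7.01)² = 0.03439, so 87.0 × 0.03439 = 2.992 μSv/h.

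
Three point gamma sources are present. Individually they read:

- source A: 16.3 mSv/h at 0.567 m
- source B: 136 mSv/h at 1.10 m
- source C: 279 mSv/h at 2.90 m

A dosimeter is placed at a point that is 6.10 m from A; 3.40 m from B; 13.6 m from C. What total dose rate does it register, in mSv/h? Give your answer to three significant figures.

27.1 mSv/h

Each source contributes Iᵢ·(dᵢ/rᵢ)²; contributions add.
A: 16.3 × (0.567/6.10)² = 0.1408 mSv/h
B: 136 × (1.10/3.40)² = 14.24 mSv/h
C: 279 × (2.90/13.6)² = 12.69 mSv/h
Total = 0.1408 + 14.24 + 12.69 = 27.07 mSv/h.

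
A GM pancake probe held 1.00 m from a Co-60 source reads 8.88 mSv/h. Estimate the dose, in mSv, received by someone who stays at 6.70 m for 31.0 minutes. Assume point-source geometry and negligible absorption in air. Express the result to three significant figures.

0.102 mSv

Intensity scales as (d₁/d₂)², so rate at 6.70 m:
8.88 × (1.00/6.70)² = 8.88 × 0.02228 = 0.1978 mSv/h.
Dose = rate × time = 0.1978 mSv/h × 0.5167 h = 0.1022 mSv.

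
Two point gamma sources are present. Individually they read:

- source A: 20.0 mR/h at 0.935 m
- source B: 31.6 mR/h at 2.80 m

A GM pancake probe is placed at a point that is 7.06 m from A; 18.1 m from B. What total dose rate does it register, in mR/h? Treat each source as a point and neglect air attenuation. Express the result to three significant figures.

1.11 mR/h

Each source contributes Iᵢ·(dᵢ/rᵢ)²; contributions add.
A: 20.0 × (0.935/7.06)² = 0.3508 mR/h
B: 31.6 × (2.80/18.1)² = 0.7562 mR/h
Total = 0.3508 + 0.7562 = 1.107 mR/h.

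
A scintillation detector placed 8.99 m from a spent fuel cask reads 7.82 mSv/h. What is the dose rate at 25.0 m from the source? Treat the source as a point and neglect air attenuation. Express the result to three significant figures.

1.01 mSv/h

By the inverse-square law, scaling from 8.99 m to 25.0 m:
(8.99/25.0)² = 0.1293, so 7.82 × 0.1293 = 1.011 mSv/h.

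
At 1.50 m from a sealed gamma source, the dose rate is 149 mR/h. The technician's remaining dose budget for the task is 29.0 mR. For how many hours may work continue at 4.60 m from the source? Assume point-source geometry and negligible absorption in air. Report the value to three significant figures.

Intensity scales as (d₁/d₂)², so rate at 4.60 m:
(1.50/4.60)² = 0.1063, so 149 × 0.1063 = 15.84 mR/h.
Stay time = 29.0 mR ÷ 15.84 mR/h = 1.831 h.

1.83 h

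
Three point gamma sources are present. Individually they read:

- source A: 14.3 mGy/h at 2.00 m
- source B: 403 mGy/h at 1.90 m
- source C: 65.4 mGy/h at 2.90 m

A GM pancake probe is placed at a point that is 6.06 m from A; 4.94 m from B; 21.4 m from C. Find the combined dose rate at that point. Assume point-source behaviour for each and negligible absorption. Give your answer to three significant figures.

Each source contributes Iᵢ·(dᵢ/rᵢ)²; contributions add.
A: 14.3 × (2.00/6.06)² = 1.558 mGy/h
B: 403 × (1.90/4.94)² = 59.62 mGy/h
C: 65.4 × (2.90/21.4)² = 1.201 mGy/h
Total = 1.558 + 59.62 + 1.201 = 62.38 mGy/h.

62.4 mGy/h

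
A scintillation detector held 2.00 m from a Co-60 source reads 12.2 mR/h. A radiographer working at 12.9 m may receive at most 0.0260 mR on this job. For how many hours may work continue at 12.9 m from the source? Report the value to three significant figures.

Using I₁d₁² = I₂d₂², rate at 12.9 m:
(2.00/12.9)² = 0.02404, so 12.2 × 0.02404 = 0.2933 mR/h.
Stay time = 0.0260 mR ÷ 0.2933 mR/h = 0.08865 h.

0.0887 h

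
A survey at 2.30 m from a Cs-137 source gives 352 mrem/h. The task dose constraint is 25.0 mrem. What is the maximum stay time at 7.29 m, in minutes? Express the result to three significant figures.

Intensity scales as (d₁/d₂)², so rate at 7.29 m:
352 × (2.30/7.29)² = 352 × 0.09954 = 35.04 mrem/h.
Stay time = 25.0 mrem ÷ 35.04 mrem/h = 0.7135 h = 42.81 min.

42.8 min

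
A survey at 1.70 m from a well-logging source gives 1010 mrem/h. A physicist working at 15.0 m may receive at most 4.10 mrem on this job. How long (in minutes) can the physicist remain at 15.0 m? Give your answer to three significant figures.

Using I₁d₁² = I₂d₂², rate at 15.0 m:
1010 × (1.70/15.0)² = 1010 × 0.01284 = 12.97 mrem/h.
Stay time = 4.10 mrem ÷ 12.97 mrem/h = 0.3161 h = 18.97 min.

19.0 min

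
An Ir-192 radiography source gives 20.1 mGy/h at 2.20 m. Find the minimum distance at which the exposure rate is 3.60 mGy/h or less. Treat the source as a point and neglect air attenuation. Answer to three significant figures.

5.20 m

By the inverse-square law, d₂ = d₁·√(I₁/I₂).
I₁/I₂ = 20.1/3.60 = 5.583, so d₂ = 2.20 × √5.583 = 5.198 m.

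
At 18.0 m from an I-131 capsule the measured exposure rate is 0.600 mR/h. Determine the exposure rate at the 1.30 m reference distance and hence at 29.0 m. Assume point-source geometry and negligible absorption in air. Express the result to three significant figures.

115 mR/h; 0.231 mR/h

Using I₁d₁² = I₂d₂²,
At 1.30 m: (18.0/1.30)² = 191.7, so 0.600 × 191.7 = 115.0 mR/h
At 29.0 m: (1.30/29.0)² = 0.002010, so 115.0 × 0.002010 = 0.2311 mR/h.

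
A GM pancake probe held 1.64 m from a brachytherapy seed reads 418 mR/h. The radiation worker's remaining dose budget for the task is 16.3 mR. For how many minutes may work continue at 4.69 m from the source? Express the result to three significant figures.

By the inverse-square law, rate at 4.69 m:
(1.64/4.69)² = 0.1223, so 418 × 0.1223 = 51.12 mR/h.
Stay time = 16.3 mR ÷ 51.12 mR/h = 0.3189 h = 19.13 min.

19.1 min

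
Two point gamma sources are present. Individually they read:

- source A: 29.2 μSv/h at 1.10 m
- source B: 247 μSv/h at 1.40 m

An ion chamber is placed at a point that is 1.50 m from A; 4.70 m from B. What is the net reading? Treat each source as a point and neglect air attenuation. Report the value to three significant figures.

37.6 μSv/h

By superposition, sum each source's inverse-square contribution:
A: 29.2 × (1.10/1.50)² = 15.70 μSv/h
B: 247 × (1.40/4.70)² = 21.92 μSv/h
Total = 15.70 + 21.92 = 37.62 μSv/h.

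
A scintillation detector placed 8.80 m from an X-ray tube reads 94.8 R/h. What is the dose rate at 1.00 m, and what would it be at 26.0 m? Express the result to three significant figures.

7340 R/h; 10.9 R/h

Intensity scales as (d₁/d₂)², so
At 1.00 m: (8.80/1.00)² = 77.44, so 94.8 × 77.44 = 7341 R/h
At 26.0 m: 7341 × (1.00/26.0)² = 7341 × 0.001479 = 10.86 R/h.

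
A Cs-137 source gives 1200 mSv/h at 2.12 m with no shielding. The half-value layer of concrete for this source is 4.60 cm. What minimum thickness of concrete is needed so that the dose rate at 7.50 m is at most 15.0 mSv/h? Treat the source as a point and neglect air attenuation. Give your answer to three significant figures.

12.3 cm

At 7.50 m, distance alone gives 1200 × (2.12/7.50)² = 1200 × 0.07990 = 95.88 mSv/h.
Further attenuation needed: 95.88/15.0 = 6.392.
n = log₂(6.392) = 2.676 half-value layers.
Thickness = 2.676 × 4.60 cm = 12.31 cm.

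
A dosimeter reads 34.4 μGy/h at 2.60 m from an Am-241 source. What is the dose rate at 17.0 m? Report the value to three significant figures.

0.805 μGy/h

Intensity scales as (d₁/d₂)², so the rate at 17.0 m is
(2.60/17.0)² = 0.02339, so 34.4 × 0.02339 = 0.8046 μGy/h.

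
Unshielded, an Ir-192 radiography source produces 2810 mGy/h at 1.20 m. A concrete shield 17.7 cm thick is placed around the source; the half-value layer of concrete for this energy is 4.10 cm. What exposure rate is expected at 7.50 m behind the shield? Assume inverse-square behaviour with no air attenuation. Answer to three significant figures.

Distance alone: 2810 × (1.20/7.50)² = 2810 × 0.02560 = 71.94 mGy/h.
Shield: 17.7/4.10 = 4.317 half-value layers → attenuation 2^(−4.317) = 0.05017.
Combined: 71.94 × 0.05017 = 3.609 mGy/h.

3.61 mGy/h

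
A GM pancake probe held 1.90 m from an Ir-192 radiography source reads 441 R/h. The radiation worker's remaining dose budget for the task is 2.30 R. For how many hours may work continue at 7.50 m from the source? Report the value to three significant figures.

0.0813 h

Applying the 1/r² law, rate at 7.50 m:
441 × (1.90/7.50)² = 441 × 0.06418 = 28.30 R/h.
Stay time = 2.30 R ÷ 28.30 R/h = 0.08127 h.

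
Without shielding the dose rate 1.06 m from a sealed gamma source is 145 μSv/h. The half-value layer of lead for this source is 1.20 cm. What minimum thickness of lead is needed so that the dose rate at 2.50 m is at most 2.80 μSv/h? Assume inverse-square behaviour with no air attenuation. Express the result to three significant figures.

3.86 cm

At 2.50 m, distance alone gives (1.06/2.50)² = 0.1798, so 145 × 0.1798 = 26.07 μSv/h.
Further attenuation needed: 26.07/2.80 = 9.311.
n = log₂(9.311) = 3.219 half-value layers.
Thickness = 3.219 × 1.20 cm = 3.863 cm.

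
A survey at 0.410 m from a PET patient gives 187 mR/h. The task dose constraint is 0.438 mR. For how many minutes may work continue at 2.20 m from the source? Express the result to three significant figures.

By the inverse-square law, rate at 2.20 m:
187 × (0.410/2.20)² = 187 × 0.03473 = 6.495 mR/h.
Stay time = 0.438 mR ÷ 6.495 mR/h = 0.06744 h = 4.046 min.

4.05 min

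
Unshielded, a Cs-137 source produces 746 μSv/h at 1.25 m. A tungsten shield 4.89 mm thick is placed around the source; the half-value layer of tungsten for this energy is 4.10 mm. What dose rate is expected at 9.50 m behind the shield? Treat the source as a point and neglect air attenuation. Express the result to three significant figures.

5.65 μSv/h

Distance alone: (1.25/9.50)² = 0.01731, so 746 × 0.01731 = 12.91 μSv/h.
Shield: 4.89/4.10 = 1.193 half-value layers → attenuation 2^(−1.193) = 0.4374.
Combined: 12.91 × 0.4374 = 5.647 μSv/h.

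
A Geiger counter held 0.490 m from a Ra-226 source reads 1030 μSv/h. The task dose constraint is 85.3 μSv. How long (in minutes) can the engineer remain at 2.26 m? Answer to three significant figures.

106 min

By the inverse-square law, rate at 2.26 m:
(0.490/2.26)² = 0.04701, so 1030 × 0.04701 = 48.42 μSv/h.
Stay time = 85.3 μSv ÷ 48.42 μSv/h = 1.762 h = 105.7 min.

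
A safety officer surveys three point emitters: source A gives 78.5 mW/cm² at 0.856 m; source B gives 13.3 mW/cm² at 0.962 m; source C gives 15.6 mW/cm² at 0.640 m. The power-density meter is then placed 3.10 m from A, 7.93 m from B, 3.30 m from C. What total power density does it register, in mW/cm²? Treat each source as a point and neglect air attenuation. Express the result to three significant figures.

6.77 mW/cm²

Each source contributes Iᵢ·(dᵢ/rᵢ)²; contributions add.
A: 78.5 × (0.856/3.10)² = 5.985 mW/cm²
B: 13.3 × (0.962/7.93)² = 0.1957 mW/cm²
C: 15.6 × (0.640/3.30)² = 0.5868 mW/cm²
Total = 5.985 + 0.1957 + 0.5868 = 6.768 mW/cm².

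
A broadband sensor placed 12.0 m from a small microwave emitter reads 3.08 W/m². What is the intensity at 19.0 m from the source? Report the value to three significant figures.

Since intensity falls as 1/r², scaling from 12.0 m to 19.0 m:
3.08 × (12.0/19.0)² = 3.08 × 0.3989 = 1.229 W/m².

1.23 W/m²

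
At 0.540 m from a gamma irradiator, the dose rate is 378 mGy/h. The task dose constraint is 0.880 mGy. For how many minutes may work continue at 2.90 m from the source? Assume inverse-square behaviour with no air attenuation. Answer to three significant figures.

4.03 min

Since intensity falls as 1/r², rate at 2.90 m:
(0.540/2.90)² = 0.03467, so 378 × 0.03467 = 13.11 mGy/h.
Stay time = 0.880 mGy ÷ 13.11 mGy/h = 0.06712 h = 4.027 min.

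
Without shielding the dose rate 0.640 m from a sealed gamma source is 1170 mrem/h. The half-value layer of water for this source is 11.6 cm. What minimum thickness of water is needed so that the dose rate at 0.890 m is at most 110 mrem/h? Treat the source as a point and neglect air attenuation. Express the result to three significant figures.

28.5 cm

At 0.890 m, distance alone gives 1170 × (0.640/0.890)² = 1170 × 0.5171 = 605.0 mrem/h.
Further attenuation needed: 605.0/110 = 5.500.
n = log₂(5.500) = 2.459 half-value layers.
Thickness = 2.459 × 11.6 cm = 28.52 cm.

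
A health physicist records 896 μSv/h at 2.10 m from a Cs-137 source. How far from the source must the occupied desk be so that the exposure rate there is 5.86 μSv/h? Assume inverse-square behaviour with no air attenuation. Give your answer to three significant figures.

By the inverse-square law, d₂ = d₁·√(I₁/I₂).
I₁/I₂ = 896/5.86 = 152.9, so d₂ = 2.10 × √152.9 = 25.97 m.

26.0 m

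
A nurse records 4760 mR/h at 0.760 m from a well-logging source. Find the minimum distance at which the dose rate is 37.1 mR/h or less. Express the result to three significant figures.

8.61 m

Intensity scales as (d₁/d₂)², so d₂ = d₁·√(I₁/I₂).
I₁/I₂ = 4760/37.1 = 128.3, so d₂ = 0.760 × √128.3 = 8.608 m.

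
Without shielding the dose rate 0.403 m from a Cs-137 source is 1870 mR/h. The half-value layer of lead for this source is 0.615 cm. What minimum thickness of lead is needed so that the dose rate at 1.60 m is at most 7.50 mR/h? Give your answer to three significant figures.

2.45 cm

At 1.60 m, distance alone gives 1870 × (0.403/1.60)² = 1870 × 0.06344 = 118.6 mR/h.
Further attenuation needed: 118.6/7.50 = 15.81.
n = log₂(15.81) = 3.983 half-value layers.
Thickness = 3.983 × 0.615 cm = 2.450 cm.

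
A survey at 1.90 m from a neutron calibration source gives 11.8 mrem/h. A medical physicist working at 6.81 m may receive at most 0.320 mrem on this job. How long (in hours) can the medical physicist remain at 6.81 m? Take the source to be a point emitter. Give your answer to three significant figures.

0.348 h

Since intensity falls as 1/r², rate at 6.81 m:
(1.90/6.81)² = 0.07784, so 11.8 × 0.07784 = 0.9185 mrem/h.
Stay time = 0.320 mrem ÷ 0.9185 mrem/h = 0.3484 h.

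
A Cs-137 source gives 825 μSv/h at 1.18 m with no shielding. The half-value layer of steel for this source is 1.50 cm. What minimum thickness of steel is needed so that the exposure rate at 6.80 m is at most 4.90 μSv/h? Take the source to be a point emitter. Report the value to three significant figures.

At 6.80 m, distance alone gives 825 × (1.18/6.80)² = 825 × 0.03011 = 24.84 μSv/h.
Further attenuation needed: 24.84/4.90 = 5.069.
n = log₂(5.069) = 2.342 half-value layers.
Thickness = 2.342 × 1.50 cm = 3.513 cm.

3.51 cm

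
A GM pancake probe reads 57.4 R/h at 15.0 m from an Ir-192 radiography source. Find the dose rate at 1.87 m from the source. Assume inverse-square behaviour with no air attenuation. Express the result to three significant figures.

Since intensity falls as 1/r², the rate at 1.87 m is
57.4 × (15.0/1.87)² = 57.4 × 64.34 = 3693 R/h.

3690 R/h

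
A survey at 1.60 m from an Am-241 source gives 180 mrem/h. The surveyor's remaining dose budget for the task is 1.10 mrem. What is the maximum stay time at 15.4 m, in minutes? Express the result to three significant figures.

34.0 min

Since intensity falls as 1/r², rate at 15.4 m:
(1.60/15.4)² = 0.01079, so 180 × 0.01079 = 1.942 mrem/h.
Stay time = 1.10 mrem ÷ 1.942 mrem/h = 0.5664 h = 33.98 min.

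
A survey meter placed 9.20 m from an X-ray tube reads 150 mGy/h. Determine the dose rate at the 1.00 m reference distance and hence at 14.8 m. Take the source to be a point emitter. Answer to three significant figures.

12700 mGy/h; 58.0 mGy/h

Using I₁d₁² = I₂d₂²,
At 1.00 m: (9.20/1.00)² = 84.64, so 150 × 84.64 = 12700 mGy/h
At 14.8 m: 12700 × (1.00/14.8)² = 12700 × 0.004565 = 57.98 mGy/h.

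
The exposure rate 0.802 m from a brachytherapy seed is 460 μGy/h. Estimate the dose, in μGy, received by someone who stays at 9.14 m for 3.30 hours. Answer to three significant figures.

Intensity scales as (d₁/d₂)², so rate at 9.14 m:
460 × (0.802/9.14)² = 460 × 0.007699 = 3.542 μGy/h.
Dose = rate × time = 3.542 μGy/h × 3.300 h = 11.69 μGy.

11.7 μGy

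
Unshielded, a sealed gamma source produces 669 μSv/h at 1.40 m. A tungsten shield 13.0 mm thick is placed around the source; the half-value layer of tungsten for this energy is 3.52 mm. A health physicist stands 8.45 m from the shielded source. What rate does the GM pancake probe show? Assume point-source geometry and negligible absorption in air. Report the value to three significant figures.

1.42 μSv/h

Distance alone: 669 × (1.40/8.45)² = 669 × 0.02745 = 18.36 μSv/h.
Shield: 13.0/3.52 = 3.693 half-value layers → attenuation 2^(−3.693) = 0.07732.
Combined: 18.36 × 0.07732 = 1.420 μSv/h.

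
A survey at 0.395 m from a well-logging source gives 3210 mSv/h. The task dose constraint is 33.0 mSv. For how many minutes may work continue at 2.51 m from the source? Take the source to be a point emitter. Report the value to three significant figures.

24.9 min

Intensity scales as (d₁/d₂)², so rate at 2.51 m:
(0.395/2.51)² = 0.02477, so 3210 × 0.02477 = 79.51 mSv/h.
Stay time = 33.0 mSv ÷ 79.51 mSv/h = 0.4150 h = 24.90 min.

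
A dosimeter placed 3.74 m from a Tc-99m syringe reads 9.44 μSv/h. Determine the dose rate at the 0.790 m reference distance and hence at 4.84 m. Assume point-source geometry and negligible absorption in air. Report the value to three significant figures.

By the inverse-square law,
At 0.790 m: 9.44 × (3.74/0.790)² = 9.44 × 22.41 = 211.6 μSv/h
At 4.84 m: (0.790/4.84)² = 0.02664, so 211.6 × 0.02664 = 5.637 μSv/h.

212 μSv/h; 5.64 μSv/h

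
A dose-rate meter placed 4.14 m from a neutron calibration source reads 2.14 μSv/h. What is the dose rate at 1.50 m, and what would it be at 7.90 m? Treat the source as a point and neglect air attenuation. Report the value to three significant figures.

Intensity scales as (d₁/d₂)², so
At 1.50 m: 2.14 × (4.14/1.50)² = 2.14 × 7.618 = 16.30 μSv/h
At 7.90 m: (1.50/7.90)² = 0.03605, so 16.30 × 0.03605 = 0.5876 μSv/h.

16.3 μSv/h; 0.588 μSv/h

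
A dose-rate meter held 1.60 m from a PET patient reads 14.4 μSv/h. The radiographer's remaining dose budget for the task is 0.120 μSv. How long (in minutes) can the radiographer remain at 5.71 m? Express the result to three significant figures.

Since intensity falls as 1/r², rate at 5.71 m:
14.4 × (1.60/5.71)² = 14.4 × 0.07852 = 1.131 μSv/h.
Stay time = 0.120 μSv ÷ 1.131 μSv/h = 0.1061 h = 6.366 min.

6.37 min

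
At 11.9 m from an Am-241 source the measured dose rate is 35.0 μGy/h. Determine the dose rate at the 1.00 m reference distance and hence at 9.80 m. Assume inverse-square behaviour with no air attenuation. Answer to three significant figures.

4960 μGy/h; 51.6 μGy/h

Applying the 1/r² law,
At 1.00 m: (11.9/1.00)² = 141.6, so 35.0 × 141.6 = 4956 μGy/h
At 9.80 m: 4956 × (1.00/9.80)² = 4956 × 0.01041 = 51.59 μGy/h.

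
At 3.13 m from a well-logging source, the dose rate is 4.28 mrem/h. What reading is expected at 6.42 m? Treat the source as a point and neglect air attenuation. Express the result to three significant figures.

1.02 mrem/h

By the inverse-square law, the rate at 6.42 m is
4.28 × (3.13/6.42)² = 4.28 × 0.2377 = 1.017 mrem/h.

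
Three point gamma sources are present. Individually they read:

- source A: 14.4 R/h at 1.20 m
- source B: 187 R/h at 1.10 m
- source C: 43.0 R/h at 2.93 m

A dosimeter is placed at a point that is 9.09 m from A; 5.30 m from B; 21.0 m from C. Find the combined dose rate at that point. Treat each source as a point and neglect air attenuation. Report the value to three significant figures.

9.14 R/h

By superposition, sum each source's inverse-square contribution:
A: 14.4 × (1.20/9.09)² = 0.2510 R/h
B: 187 × (1.10/5.30)² = 8.055 R/h
C: 43.0 × (2.93/21.0)² = 0.8371 R/h
Total = 0.2510 + 8.055 + 0.8371 = 9.143 R/h.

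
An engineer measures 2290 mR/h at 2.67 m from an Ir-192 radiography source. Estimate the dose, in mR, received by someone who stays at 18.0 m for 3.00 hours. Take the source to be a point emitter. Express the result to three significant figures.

151 mR

Intensity scales as (d₁/d₂)², so rate at 18.0 m:
(2.67/18.0)² = 0.02200, so 2290 × 0.02200 = 50.38 mR/h.
Dose = rate × time = 50.38 mR/h × 3.000 h = 151.1 mR.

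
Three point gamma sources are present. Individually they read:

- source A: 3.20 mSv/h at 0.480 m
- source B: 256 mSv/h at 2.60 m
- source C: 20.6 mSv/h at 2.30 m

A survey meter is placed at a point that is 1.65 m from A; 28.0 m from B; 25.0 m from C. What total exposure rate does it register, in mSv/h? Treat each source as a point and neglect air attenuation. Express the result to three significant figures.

Each source contributes Iᵢ·(dᵢ/rᵢ)²; contributions add.
A: 3.20 × (0.480/1.65)² = 0.2708 mSv/h
B: 256 × (2.60/28.0)² = 2.207 mSv/h
C: 20.6 × (2.30/25.0)² = 0.1744 mSv/h
Total = 0.2708 + 2.207 + 0.1744 = 2.652 mSv/h.

2.65 mSv/h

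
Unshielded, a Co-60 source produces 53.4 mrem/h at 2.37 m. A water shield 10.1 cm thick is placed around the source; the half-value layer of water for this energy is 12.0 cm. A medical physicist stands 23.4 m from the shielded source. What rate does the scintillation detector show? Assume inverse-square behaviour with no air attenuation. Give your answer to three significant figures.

Distance alone: (2.37/23.4)² = 0.01026, so 53.4 × 0.01026 = 0.5479 mrem/h.
Shield: 10.1/12.0 = 0.8417 half-value layers → attenuation 2^(−0.8417) = 0.5580.
Combined: 0.5479 × 0.5580 = 0.3057 mrem/h.

0.306 mrem/h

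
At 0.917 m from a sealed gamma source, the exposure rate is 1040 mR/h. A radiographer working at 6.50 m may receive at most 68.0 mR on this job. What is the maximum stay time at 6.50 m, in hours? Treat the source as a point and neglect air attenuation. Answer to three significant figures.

3.29 h

By the inverse-square law, rate at 6.50 m:
1040 × (0.917/6.50)² = 1040 × 0.01990 = 20.70 mR/h.
Stay time = 68.0 mR ÷ 20.70 mR/h = 3.285 h.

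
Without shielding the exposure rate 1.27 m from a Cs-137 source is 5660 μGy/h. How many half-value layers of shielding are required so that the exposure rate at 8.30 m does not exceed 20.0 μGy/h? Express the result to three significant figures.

At 8.30 m, distance alone gives 5660 × (1.27/8.30)² = 5660 × 0.02341 = 132.5 μGy/h.
Further attenuation needed: 132.5/20.0 = 6.625.
n = log₂(6.625) = 2.728 half-value layers.

2.73 half-value layers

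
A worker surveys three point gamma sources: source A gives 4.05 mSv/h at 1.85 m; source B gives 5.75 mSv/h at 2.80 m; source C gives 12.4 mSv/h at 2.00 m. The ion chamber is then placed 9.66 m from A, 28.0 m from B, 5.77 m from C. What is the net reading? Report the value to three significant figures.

1.70 mSv/h

By superposition, sum each source's inverse-square contribution:
A: 4.05 × (1.85/9.66)² = 0.1485 mSv/h
B: 5.75 × (2.80/28.0)² = 0.05750 mSv/h
C: 12.4 × (2.00/5.77)² = 1.490 mSv/h
Total = 0.1485 + 0.05750 + 1.490 = 1.696 mSv/h.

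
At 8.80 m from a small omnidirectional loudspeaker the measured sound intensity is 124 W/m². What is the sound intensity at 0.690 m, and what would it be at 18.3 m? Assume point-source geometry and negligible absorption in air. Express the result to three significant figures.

Intensity scales as (d₁/d₂)², so
At 0.690 m: (8.80/0.690)² = 162.7, so 124 × 162.7 = 20170 W/m²
At 18.3 m: 20170 × (0.690/18.3)² = 20170 × 0.001422 = 28.68 W/m².

20200 W/m²; 28.7 W/m²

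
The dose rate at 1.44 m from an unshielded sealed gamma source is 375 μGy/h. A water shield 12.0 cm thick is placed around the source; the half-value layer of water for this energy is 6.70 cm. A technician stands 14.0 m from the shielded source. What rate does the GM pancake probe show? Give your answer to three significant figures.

1.15 μGy/h

Distance alone: 375 × (1.44/14.0)² = 375 × 0.01058 = 3.968 μGy/h.
Shield: 12.0/6.70 = 1.791 half-value layers → attenuation 2^(−1.791) = 0.2890.
Combined: 3.968 × 0.2890 = 1.147 μGy/h.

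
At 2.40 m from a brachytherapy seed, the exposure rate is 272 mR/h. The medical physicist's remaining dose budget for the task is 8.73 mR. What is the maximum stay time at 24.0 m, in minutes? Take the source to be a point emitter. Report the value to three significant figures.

Intensity scales as (d₁/d₂)², so rate at 24.0 m:
272 × (2.40/24.0)² = 272 × 0.01000 = 2.720 mR/h.
Stay time = 8.73 mR ÷ 2.720 mR/h = 3.210 h = 192.6 min.

193 min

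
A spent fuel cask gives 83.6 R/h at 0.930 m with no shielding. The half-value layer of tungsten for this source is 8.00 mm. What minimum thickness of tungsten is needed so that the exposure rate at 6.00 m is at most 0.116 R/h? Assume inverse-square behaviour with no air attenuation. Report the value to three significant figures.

At 6.00 m, distance alone gives 83.6 × (0.930/6.00)² = 83.6 × 0.02403 = 2.009 R/h.
Further attenuation needed: 2.009/0.116 = 17.32.
n = log₂(17.32) = 4.114 half-value layers.
Thickness = 4.114 × 8.00 mm = 32.91 mm.

32.9 mm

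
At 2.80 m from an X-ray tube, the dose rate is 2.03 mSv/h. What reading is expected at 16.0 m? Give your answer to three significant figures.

Applying the 1/r² law, the rate at 16.0 m is
2.03 × (2.80/16.0)² = 2.03 × 0.03062 = 0.06216 mSv/h.

0.0622 mSv/h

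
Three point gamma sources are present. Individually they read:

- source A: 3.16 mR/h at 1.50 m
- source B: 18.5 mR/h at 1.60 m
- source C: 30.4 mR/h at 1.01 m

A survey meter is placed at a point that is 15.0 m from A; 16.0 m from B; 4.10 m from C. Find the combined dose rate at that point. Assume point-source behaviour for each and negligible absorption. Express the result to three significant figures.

By superposition, sum each source's inverse-square contribution:
A: 3.16 × (1.50/15.0)² = 0.03160 mR/h
B: 18.5 × (1.60/16.0)² = 0.1850 mR/h
C: 30.4 × (1.01/4.10)² = 1.845 mR/h
Total = 0.03160 + 0.1850 + 1.845 = 2.062 mR/h.

2.06 mR/h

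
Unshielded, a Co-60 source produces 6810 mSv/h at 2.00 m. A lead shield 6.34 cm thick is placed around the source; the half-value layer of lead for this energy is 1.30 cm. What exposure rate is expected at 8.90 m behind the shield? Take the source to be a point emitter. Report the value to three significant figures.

11.7 mSv/h

Distance alone: (2.00/8.90)² = 0.05050, so 6810 × 0.05050 = 343.9 mSv/h.
Shield: 6.34/1.30 = 4.877 half-value layers → attenuation 2^(−4.877) = 0.03403.
Combined: 343.9 × 0.03403 = 11.70 mSv/h.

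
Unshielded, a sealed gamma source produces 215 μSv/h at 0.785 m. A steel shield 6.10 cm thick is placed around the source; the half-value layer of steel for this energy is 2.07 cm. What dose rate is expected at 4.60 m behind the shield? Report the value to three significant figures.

0.812 μSv/h

Distance alone: (0.785/4.60)² = 0.02912, so 215 × 0.02912 = 6.261 μSv/h.
Shield: 6.10/2.07 = 2.947 half-value layers → attenuation 2^(−2.947) = 0.1297.
Combined: 6.261 × 0.1297 = 0.8121 μSv/h.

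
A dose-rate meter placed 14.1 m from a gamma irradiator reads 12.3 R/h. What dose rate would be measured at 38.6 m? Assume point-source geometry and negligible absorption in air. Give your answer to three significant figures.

1.64 R/h

Using I₁d₁² = I₂d₂², scaling from 14.1 m to 38.6 m:
12.3 × (14.1/38.6)² = 12.3 × 0.1334 = 1.641 R/h.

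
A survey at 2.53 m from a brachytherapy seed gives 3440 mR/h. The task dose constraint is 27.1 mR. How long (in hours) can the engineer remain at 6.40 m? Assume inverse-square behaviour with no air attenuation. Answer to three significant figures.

Using I₁d₁² = I₂d₂², rate at 6.40 m:
(2.53/6.40)² = 0.1563, so 3440 × 0.1563 = 537.7 mR/h.
Stay time = 27.1 mR ÷ 537.7 mR/h = 0.05040 h.

0.0504 h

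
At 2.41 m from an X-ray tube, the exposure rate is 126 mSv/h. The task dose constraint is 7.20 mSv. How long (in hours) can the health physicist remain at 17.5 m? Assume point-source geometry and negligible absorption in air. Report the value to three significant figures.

3.01 h

Intensity scales as (d₁/d₂)², so rate at 17.5 m:
(2.41/17.5)² = 0.01897, so 126 × 0.01897 = 2.390 mSv/h.
Stay time = 7.20 mSv ÷ 2.390 mSv/h = 3.013 h.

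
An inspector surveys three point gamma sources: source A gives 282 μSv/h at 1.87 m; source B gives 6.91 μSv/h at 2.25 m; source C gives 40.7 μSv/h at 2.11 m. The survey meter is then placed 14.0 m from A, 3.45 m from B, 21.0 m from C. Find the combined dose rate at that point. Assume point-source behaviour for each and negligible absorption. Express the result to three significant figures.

Each source contributes Iᵢ·(dᵢ/rᵢ)²; contributions add.
A: 282 × (1.87/14.0)² = 5.031 μSv/h
B: 6.91 × (2.25/3.45)² = 2.939 μSv/h
C: 40.7 × (2.11/21.0)² = 0.4109 μSv/h
Total = 5.031 + 2.939 + 0.4109 = 8.381 μSv/h.

8.38 μSv/h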